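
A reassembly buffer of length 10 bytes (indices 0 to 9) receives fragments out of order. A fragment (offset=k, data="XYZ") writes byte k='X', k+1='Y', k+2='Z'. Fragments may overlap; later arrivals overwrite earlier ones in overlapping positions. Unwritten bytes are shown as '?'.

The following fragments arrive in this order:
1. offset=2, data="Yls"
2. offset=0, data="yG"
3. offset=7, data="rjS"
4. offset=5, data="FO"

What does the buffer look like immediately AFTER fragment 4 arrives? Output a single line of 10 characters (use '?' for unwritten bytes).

Answer: yGYlsFOrjS

Derivation:
Fragment 1: offset=2 data="Yls" -> buffer=??Yls?????
Fragment 2: offset=0 data="yG" -> buffer=yGYls?????
Fragment 3: offset=7 data="rjS" -> buffer=yGYls??rjS
Fragment 4: offset=5 data="FO" -> buffer=yGYlsFOrjS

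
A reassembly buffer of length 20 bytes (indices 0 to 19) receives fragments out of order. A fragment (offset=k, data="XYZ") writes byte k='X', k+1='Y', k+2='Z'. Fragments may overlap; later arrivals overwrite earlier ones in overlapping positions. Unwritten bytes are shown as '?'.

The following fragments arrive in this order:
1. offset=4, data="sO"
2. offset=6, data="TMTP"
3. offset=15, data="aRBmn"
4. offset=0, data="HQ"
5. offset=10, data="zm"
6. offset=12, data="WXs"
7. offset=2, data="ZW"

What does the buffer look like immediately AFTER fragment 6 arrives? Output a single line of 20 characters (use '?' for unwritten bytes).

Fragment 1: offset=4 data="sO" -> buffer=????sO??????????????
Fragment 2: offset=6 data="TMTP" -> buffer=????sOTMTP??????????
Fragment 3: offset=15 data="aRBmn" -> buffer=????sOTMTP?????aRBmn
Fragment 4: offset=0 data="HQ" -> buffer=HQ??sOTMTP?????aRBmn
Fragment 5: offset=10 data="zm" -> buffer=HQ??sOTMTPzm???aRBmn
Fragment 6: offset=12 data="WXs" -> buffer=HQ??sOTMTPzmWXsaRBmn

Answer: HQ??sOTMTPzmWXsaRBmn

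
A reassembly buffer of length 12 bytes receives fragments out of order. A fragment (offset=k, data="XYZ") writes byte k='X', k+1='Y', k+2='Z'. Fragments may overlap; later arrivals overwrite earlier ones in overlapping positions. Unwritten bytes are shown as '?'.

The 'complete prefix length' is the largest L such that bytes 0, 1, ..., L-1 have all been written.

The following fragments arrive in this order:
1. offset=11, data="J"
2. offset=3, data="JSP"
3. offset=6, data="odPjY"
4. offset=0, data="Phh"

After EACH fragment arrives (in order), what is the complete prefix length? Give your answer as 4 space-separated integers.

Fragment 1: offset=11 data="J" -> buffer=???????????J -> prefix_len=0
Fragment 2: offset=3 data="JSP" -> buffer=???JSP?????J -> prefix_len=0
Fragment 3: offset=6 data="odPjY" -> buffer=???JSPodPjYJ -> prefix_len=0
Fragment 4: offset=0 data="Phh" -> buffer=PhhJSPodPjYJ -> prefix_len=12

Answer: 0 0 0 12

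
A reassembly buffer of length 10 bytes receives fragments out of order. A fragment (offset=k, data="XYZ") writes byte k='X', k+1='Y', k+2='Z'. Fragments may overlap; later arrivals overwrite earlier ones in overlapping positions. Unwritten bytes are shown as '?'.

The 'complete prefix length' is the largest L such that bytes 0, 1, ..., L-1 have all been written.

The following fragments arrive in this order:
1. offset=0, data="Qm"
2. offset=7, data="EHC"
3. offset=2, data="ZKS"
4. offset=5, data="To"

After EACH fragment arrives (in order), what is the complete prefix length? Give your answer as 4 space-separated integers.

Answer: 2 2 5 10

Derivation:
Fragment 1: offset=0 data="Qm" -> buffer=Qm???????? -> prefix_len=2
Fragment 2: offset=7 data="EHC" -> buffer=Qm?????EHC -> prefix_len=2
Fragment 3: offset=2 data="ZKS" -> buffer=QmZKS??EHC -> prefix_len=5
Fragment 4: offset=5 data="To" -> buffer=QmZKSToEHC -> prefix_len=10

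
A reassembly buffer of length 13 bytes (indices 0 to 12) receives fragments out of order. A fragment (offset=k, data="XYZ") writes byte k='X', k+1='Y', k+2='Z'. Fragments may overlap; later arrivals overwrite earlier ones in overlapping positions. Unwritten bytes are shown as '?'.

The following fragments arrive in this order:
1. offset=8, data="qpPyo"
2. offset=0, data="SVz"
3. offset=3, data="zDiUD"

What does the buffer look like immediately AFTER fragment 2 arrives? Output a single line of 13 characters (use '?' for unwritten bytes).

Answer: SVz?????qpPyo

Derivation:
Fragment 1: offset=8 data="qpPyo" -> buffer=????????qpPyo
Fragment 2: offset=0 data="SVz" -> buffer=SVz?????qpPyo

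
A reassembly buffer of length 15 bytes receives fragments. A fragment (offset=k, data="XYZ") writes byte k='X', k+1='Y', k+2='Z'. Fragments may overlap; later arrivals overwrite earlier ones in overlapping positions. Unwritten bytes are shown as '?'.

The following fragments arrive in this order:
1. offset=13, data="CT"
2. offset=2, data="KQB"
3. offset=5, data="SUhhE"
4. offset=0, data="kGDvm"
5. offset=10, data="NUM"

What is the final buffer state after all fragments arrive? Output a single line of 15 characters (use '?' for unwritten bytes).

Fragment 1: offset=13 data="CT" -> buffer=?????????????CT
Fragment 2: offset=2 data="KQB" -> buffer=??KQB????????CT
Fragment 3: offset=5 data="SUhhE" -> buffer=??KQBSUhhE???CT
Fragment 4: offset=0 data="kGDvm" -> buffer=kGDvmSUhhE???CT
Fragment 5: offset=10 data="NUM" -> buffer=kGDvmSUhhENUMCT

Answer: kGDvmSUhhENUMCT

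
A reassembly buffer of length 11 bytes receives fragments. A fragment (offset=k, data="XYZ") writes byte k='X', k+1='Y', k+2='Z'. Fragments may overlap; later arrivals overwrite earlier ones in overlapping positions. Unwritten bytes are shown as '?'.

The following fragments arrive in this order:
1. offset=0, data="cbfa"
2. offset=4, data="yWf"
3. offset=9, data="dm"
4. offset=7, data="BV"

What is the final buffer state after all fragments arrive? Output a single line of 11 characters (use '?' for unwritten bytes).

Fragment 1: offset=0 data="cbfa" -> buffer=cbfa???????
Fragment 2: offset=4 data="yWf" -> buffer=cbfayWf????
Fragment 3: offset=9 data="dm" -> buffer=cbfayWf??dm
Fragment 4: offset=7 data="BV" -> buffer=cbfayWfBVdm

Answer: cbfayWfBVdm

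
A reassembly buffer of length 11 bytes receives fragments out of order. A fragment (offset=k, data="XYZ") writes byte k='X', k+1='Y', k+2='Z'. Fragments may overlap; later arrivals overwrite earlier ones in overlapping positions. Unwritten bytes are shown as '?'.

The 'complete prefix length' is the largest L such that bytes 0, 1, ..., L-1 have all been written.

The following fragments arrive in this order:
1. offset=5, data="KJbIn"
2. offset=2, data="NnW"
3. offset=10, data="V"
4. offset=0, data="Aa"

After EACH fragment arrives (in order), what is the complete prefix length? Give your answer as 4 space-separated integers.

Fragment 1: offset=5 data="KJbIn" -> buffer=?????KJbIn? -> prefix_len=0
Fragment 2: offset=2 data="NnW" -> buffer=??NnWKJbIn? -> prefix_len=0
Fragment 3: offset=10 data="V" -> buffer=??NnWKJbInV -> prefix_len=0
Fragment 4: offset=0 data="Aa" -> buffer=AaNnWKJbInV -> prefix_len=11

Answer: 0 0 0 11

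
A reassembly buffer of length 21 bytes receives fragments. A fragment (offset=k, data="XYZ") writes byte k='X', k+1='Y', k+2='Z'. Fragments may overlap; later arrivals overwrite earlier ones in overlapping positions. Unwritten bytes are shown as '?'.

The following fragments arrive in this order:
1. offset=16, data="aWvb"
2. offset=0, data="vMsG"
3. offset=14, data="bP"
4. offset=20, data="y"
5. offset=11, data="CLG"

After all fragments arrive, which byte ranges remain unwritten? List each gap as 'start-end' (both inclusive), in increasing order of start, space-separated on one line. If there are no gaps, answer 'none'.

Answer: 4-10

Derivation:
Fragment 1: offset=16 len=4
Fragment 2: offset=0 len=4
Fragment 3: offset=14 len=2
Fragment 4: offset=20 len=1
Fragment 5: offset=11 len=3
Gaps: 4-10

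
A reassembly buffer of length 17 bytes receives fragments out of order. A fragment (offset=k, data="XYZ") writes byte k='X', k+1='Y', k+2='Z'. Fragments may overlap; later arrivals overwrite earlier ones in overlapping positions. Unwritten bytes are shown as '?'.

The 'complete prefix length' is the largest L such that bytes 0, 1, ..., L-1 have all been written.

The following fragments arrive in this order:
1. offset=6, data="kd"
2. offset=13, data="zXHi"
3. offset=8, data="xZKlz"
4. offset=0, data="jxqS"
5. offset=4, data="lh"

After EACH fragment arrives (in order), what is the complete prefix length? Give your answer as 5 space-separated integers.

Fragment 1: offset=6 data="kd" -> buffer=??????kd????????? -> prefix_len=0
Fragment 2: offset=13 data="zXHi" -> buffer=??????kd?????zXHi -> prefix_len=0
Fragment 3: offset=8 data="xZKlz" -> buffer=??????kdxZKlzzXHi -> prefix_len=0
Fragment 4: offset=0 data="jxqS" -> buffer=jxqS??kdxZKlzzXHi -> prefix_len=4
Fragment 5: offset=4 data="lh" -> buffer=jxqSlhkdxZKlzzXHi -> prefix_len=17

Answer: 0 0 0 4 17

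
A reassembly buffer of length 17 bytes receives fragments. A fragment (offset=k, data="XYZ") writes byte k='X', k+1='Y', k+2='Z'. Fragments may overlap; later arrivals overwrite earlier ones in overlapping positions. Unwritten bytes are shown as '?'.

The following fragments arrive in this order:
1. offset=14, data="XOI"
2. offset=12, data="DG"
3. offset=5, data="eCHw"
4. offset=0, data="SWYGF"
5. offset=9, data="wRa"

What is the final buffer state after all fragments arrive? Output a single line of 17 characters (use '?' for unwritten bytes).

Answer: SWYGFeCHwwRaDGXOI

Derivation:
Fragment 1: offset=14 data="XOI" -> buffer=??????????????XOI
Fragment 2: offset=12 data="DG" -> buffer=????????????DGXOI
Fragment 3: offset=5 data="eCHw" -> buffer=?????eCHw???DGXOI
Fragment 4: offset=0 data="SWYGF" -> buffer=SWYGFeCHw???DGXOI
Fragment 5: offset=9 data="wRa" -> buffer=SWYGFeCHwwRaDGXOI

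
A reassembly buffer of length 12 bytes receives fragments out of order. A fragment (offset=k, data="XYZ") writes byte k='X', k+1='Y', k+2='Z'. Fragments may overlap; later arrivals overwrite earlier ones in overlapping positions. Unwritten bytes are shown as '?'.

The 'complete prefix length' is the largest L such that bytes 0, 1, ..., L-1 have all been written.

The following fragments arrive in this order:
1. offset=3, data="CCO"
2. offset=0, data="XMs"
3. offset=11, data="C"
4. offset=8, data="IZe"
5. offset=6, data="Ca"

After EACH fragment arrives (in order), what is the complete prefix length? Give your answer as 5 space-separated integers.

Answer: 0 6 6 6 12

Derivation:
Fragment 1: offset=3 data="CCO" -> buffer=???CCO?????? -> prefix_len=0
Fragment 2: offset=0 data="XMs" -> buffer=XMsCCO?????? -> prefix_len=6
Fragment 3: offset=11 data="C" -> buffer=XMsCCO?????C -> prefix_len=6
Fragment 4: offset=8 data="IZe" -> buffer=XMsCCO??IZeC -> prefix_len=6
Fragment 5: offset=6 data="Ca" -> buffer=XMsCCOCaIZeC -> prefix_len=12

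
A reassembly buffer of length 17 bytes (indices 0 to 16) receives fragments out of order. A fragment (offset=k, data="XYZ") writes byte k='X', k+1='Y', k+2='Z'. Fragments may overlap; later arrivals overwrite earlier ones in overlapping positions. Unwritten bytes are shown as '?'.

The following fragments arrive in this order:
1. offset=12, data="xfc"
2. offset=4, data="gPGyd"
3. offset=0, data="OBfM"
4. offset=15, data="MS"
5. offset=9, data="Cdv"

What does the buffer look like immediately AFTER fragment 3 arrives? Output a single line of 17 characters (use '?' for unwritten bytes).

Fragment 1: offset=12 data="xfc" -> buffer=????????????xfc??
Fragment 2: offset=4 data="gPGyd" -> buffer=????gPGyd???xfc??
Fragment 3: offset=0 data="OBfM" -> buffer=OBfMgPGyd???xfc??

Answer: OBfMgPGyd???xfc??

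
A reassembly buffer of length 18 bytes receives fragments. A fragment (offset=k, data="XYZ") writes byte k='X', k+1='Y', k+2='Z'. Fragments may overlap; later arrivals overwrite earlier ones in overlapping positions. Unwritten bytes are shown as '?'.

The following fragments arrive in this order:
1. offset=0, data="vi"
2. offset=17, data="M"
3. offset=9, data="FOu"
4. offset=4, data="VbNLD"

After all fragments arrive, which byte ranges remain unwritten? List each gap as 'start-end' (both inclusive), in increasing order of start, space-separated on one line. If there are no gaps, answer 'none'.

Fragment 1: offset=0 len=2
Fragment 2: offset=17 len=1
Fragment 3: offset=9 len=3
Fragment 4: offset=4 len=5
Gaps: 2-3 12-16

Answer: 2-3 12-16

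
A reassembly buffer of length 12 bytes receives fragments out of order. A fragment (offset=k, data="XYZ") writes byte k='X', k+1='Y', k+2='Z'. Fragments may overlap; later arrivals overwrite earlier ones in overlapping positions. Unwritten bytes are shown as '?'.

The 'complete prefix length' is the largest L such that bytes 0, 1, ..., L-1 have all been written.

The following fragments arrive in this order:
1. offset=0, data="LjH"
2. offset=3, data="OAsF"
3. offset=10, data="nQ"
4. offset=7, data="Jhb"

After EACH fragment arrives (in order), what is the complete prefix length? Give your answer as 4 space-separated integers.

Answer: 3 7 7 12

Derivation:
Fragment 1: offset=0 data="LjH" -> buffer=LjH????????? -> prefix_len=3
Fragment 2: offset=3 data="OAsF" -> buffer=LjHOAsF????? -> prefix_len=7
Fragment 3: offset=10 data="nQ" -> buffer=LjHOAsF???nQ -> prefix_len=7
Fragment 4: offset=7 data="Jhb" -> buffer=LjHOAsFJhbnQ -> prefix_len=12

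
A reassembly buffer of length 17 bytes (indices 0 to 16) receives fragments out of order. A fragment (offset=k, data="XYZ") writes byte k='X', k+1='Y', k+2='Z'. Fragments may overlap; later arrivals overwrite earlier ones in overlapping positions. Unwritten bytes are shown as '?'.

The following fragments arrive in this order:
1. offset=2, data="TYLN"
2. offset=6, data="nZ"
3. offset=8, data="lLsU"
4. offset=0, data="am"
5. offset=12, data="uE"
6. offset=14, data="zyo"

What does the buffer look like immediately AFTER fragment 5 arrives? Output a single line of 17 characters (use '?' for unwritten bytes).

Fragment 1: offset=2 data="TYLN" -> buffer=??TYLN???????????
Fragment 2: offset=6 data="nZ" -> buffer=??TYLNnZ?????????
Fragment 3: offset=8 data="lLsU" -> buffer=??TYLNnZlLsU?????
Fragment 4: offset=0 data="am" -> buffer=amTYLNnZlLsU?????
Fragment 5: offset=12 data="uE" -> buffer=amTYLNnZlLsUuE???

Answer: amTYLNnZlLsUuE???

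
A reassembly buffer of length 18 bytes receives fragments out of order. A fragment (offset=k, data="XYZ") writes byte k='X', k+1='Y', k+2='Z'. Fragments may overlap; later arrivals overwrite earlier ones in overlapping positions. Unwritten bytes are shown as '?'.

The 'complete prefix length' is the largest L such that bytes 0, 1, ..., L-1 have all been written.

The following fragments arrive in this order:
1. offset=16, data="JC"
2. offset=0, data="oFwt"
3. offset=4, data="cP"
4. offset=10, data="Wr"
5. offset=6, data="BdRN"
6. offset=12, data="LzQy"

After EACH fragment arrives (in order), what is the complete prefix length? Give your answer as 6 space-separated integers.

Fragment 1: offset=16 data="JC" -> buffer=????????????????JC -> prefix_len=0
Fragment 2: offset=0 data="oFwt" -> buffer=oFwt????????????JC -> prefix_len=4
Fragment 3: offset=4 data="cP" -> buffer=oFwtcP??????????JC -> prefix_len=6
Fragment 4: offset=10 data="Wr" -> buffer=oFwtcP????Wr????JC -> prefix_len=6
Fragment 5: offset=6 data="BdRN" -> buffer=oFwtcPBdRNWr????JC -> prefix_len=12
Fragment 6: offset=12 data="LzQy" -> buffer=oFwtcPBdRNWrLzQyJC -> prefix_len=18

Answer: 0 4 6 6 12 18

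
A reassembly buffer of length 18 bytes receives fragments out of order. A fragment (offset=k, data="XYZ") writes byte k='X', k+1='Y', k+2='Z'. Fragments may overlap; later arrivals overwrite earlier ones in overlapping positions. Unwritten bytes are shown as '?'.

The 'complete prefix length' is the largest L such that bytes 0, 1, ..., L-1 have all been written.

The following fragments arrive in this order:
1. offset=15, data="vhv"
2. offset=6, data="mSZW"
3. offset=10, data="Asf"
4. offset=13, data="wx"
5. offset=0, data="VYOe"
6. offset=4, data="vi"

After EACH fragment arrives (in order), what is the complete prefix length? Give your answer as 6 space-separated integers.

Fragment 1: offset=15 data="vhv" -> buffer=???????????????vhv -> prefix_len=0
Fragment 2: offset=6 data="mSZW" -> buffer=??????mSZW?????vhv -> prefix_len=0
Fragment 3: offset=10 data="Asf" -> buffer=??????mSZWAsf??vhv -> prefix_len=0
Fragment 4: offset=13 data="wx" -> buffer=??????mSZWAsfwxvhv -> prefix_len=0
Fragment 5: offset=0 data="VYOe" -> buffer=VYOe??mSZWAsfwxvhv -> prefix_len=4
Fragment 6: offset=4 data="vi" -> buffer=VYOevimSZWAsfwxvhv -> prefix_len=18

Answer: 0 0 0 0 4 18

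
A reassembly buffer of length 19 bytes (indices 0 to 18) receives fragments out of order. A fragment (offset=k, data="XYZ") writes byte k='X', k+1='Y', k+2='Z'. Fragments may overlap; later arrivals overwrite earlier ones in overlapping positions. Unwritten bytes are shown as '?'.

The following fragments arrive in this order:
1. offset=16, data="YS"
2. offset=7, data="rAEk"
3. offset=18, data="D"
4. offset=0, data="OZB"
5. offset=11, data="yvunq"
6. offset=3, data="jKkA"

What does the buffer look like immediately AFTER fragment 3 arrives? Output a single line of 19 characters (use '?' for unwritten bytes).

Answer: ???????rAEk?????YSD

Derivation:
Fragment 1: offset=16 data="YS" -> buffer=????????????????YS?
Fragment 2: offset=7 data="rAEk" -> buffer=???????rAEk?????YS?
Fragment 3: offset=18 data="D" -> buffer=???????rAEk?????YSD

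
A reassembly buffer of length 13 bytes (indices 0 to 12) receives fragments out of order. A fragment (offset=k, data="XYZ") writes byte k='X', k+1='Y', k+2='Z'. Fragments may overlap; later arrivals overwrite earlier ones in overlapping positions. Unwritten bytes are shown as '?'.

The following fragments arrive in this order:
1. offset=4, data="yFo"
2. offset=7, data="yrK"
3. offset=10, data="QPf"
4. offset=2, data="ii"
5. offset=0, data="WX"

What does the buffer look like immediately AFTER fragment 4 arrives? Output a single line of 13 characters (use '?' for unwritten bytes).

Fragment 1: offset=4 data="yFo" -> buffer=????yFo??????
Fragment 2: offset=7 data="yrK" -> buffer=????yFoyrK???
Fragment 3: offset=10 data="QPf" -> buffer=????yFoyrKQPf
Fragment 4: offset=2 data="ii" -> buffer=??iiyFoyrKQPf

Answer: ??iiyFoyrKQPf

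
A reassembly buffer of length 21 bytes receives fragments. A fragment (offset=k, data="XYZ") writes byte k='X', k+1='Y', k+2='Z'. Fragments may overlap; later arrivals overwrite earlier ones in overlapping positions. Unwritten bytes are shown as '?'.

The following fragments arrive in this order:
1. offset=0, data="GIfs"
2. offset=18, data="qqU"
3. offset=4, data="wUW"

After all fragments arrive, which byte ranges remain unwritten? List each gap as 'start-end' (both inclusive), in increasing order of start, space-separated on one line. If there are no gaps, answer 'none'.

Answer: 7-17

Derivation:
Fragment 1: offset=0 len=4
Fragment 2: offset=18 len=3
Fragment 3: offset=4 len=3
Gaps: 7-17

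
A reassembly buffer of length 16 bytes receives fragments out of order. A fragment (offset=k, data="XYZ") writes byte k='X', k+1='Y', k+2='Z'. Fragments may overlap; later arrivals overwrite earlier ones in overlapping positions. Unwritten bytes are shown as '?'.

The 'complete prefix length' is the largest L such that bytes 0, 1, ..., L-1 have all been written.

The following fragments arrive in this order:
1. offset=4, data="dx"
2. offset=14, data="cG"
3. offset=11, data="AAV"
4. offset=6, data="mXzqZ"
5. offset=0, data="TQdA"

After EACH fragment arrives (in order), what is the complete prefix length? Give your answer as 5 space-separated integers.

Answer: 0 0 0 0 16

Derivation:
Fragment 1: offset=4 data="dx" -> buffer=????dx?????????? -> prefix_len=0
Fragment 2: offset=14 data="cG" -> buffer=????dx????????cG -> prefix_len=0
Fragment 3: offset=11 data="AAV" -> buffer=????dx?????AAVcG -> prefix_len=0
Fragment 4: offset=6 data="mXzqZ" -> buffer=????dxmXzqZAAVcG -> prefix_len=0
Fragment 5: offset=0 data="TQdA" -> buffer=TQdAdxmXzqZAAVcG -> prefix_len=16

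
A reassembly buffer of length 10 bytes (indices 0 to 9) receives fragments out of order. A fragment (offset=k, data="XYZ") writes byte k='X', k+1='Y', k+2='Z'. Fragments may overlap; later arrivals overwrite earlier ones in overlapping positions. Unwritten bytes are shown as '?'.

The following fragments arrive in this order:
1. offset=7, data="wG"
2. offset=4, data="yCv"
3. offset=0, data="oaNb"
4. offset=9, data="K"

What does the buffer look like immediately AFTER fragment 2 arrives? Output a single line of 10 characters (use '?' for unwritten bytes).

Fragment 1: offset=7 data="wG" -> buffer=???????wG?
Fragment 2: offset=4 data="yCv" -> buffer=????yCvwG?

Answer: ????yCvwG?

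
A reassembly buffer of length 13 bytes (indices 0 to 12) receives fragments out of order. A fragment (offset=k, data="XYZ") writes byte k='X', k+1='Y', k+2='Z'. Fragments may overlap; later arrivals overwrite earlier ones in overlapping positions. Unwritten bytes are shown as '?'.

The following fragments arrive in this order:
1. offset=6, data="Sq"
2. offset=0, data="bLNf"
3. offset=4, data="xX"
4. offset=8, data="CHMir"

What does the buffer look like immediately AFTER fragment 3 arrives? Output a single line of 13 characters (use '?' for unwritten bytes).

Answer: bLNfxXSq?????

Derivation:
Fragment 1: offset=6 data="Sq" -> buffer=??????Sq?????
Fragment 2: offset=0 data="bLNf" -> buffer=bLNf??Sq?????
Fragment 3: offset=4 data="xX" -> buffer=bLNfxXSq?????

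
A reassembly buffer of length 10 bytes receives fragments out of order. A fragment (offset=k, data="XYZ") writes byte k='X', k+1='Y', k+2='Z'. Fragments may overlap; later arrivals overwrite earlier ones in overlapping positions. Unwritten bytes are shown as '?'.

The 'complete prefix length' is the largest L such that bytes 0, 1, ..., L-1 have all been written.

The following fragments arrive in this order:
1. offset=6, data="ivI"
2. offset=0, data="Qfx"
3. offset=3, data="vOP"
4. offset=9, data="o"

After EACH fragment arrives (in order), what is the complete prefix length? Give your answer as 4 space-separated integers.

Fragment 1: offset=6 data="ivI" -> buffer=??????ivI? -> prefix_len=0
Fragment 2: offset=0 data="Qfx" -> buffer=Qfx???ivI? -> prefix_len=3
Fragment 3: offset=3 data="vOP" -> buffer=QfxvOPivI? -> prefix_len=9
Fragment 4: offset=9 data="o" -> buffer=QfxvOPivIo -> prefix_len=10

Answer: 0 3 9 10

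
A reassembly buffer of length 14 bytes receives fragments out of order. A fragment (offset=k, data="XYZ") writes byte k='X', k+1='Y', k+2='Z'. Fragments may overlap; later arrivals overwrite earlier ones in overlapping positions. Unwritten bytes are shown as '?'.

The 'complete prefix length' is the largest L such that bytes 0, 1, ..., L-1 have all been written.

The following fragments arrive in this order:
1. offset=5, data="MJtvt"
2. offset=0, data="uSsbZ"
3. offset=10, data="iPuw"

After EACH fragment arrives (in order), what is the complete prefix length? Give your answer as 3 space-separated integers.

Fragment 1: offset=5 data="MJtvt" -> buffer=?????MJtvt???? -> prefix_len=0
Fragment 2: offset=0 data="uSsbZ" -> buffer=uSsbZMJtvt???? -> prefix_len=10
Fragment 3: offset=10 data="iPuw" -> buffer=uSsbZMJtvtiPuw -> prefix_len=14

Answer: 0 10 14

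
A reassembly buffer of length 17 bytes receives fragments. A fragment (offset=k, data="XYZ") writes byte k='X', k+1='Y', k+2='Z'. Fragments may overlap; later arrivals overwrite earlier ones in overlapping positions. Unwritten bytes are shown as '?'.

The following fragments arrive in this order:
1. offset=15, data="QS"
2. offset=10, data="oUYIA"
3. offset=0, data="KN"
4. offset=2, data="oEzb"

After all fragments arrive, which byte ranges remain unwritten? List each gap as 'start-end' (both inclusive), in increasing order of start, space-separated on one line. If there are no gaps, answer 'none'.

Answer: 6-9

Derivation:
Fragment 1: offset=15 len=2
Fragment 2: offset=10 len=5
Fragment 3: offset=0 len=2
Fragment 4: offset=2 len=4
Gaps: 6-9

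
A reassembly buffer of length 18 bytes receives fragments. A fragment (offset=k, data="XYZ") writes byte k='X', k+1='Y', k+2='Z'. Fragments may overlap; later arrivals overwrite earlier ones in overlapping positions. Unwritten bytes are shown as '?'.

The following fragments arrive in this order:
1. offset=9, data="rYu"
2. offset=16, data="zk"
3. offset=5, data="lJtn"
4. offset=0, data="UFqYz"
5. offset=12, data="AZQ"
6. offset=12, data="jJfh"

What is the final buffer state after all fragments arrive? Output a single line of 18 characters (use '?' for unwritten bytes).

Fragment 1: offset=9 data="rYu" -> buffer=?????????rYu??????
Fragment 2: offset=16 data="zk" -> buffer=?????????rYu????zk
Fragment 3: offset=5 data="lJtn" -> buffer=?????lJtnrYu????zk
Fragment 4: offset=0 data="UFqYz" -> buffer=UFqYzlJtnrYu????zk
Fragment 5: offset=12 data="AZQ" -> buffer=UFqYzlJtnrYuAZQ?zk
Fragment 6: offset=12 data="jJfh" -> buffer=UFqYzlJtnrYujJfhzk

Answer: UFqYzlJtnrYujJfhzk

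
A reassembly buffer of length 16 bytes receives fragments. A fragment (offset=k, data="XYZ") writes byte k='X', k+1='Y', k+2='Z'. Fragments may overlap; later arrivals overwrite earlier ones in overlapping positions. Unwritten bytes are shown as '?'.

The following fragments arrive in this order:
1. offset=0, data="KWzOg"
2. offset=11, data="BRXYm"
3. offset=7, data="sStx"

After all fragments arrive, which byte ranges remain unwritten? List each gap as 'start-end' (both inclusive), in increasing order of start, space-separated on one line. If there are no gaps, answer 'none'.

Answer: 5-6

Derivation:
Fragment 1: offset=0 len=5
Fragment 2: offset=11 len=5
Fragment 3: offset=7 len=4
Gaps: 5-6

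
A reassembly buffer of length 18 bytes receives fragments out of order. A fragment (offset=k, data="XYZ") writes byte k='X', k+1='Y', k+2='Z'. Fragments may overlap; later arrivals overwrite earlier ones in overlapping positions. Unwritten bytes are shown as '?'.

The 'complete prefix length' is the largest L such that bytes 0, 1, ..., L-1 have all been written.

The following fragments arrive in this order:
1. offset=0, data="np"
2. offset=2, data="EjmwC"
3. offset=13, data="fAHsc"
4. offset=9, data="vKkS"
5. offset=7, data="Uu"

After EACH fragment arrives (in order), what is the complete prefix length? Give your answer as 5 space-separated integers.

Fragment 1: offset=0 data="np" -> buffer=np???????????????? -> prefix_len=2
Fragment 2: offset=2 data="EjmwC" -> buffer=npEjmwC??????????? -> prefix_len=7
Fragment 3: offset=13 data="fAHsc" -> buffer=npEjmwC??????fAHsc -> prefix_len=7
Fragment 4: offset=9 data="vKkS" -> buffer=npEjmwC??vKkSfAHsc -> prefix_len=7
Fragment 5: offset=7 data="Uu" -> buffer=npEjmwCUuvKkSfAHsc -> prefix_len=18

Answer: 2 7 7 7 18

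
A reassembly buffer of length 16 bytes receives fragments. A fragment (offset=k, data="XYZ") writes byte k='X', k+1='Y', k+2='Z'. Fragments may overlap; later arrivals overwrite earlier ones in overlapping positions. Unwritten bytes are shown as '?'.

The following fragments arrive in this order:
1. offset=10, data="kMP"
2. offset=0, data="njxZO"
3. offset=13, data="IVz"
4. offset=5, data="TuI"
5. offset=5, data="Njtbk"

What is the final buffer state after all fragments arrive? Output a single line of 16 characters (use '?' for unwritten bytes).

Answer: njxZONjtbkkMPIVz

Derivation:
Fragment 1: offset=10 data="kMP" -> buffer=??????????kMP???
Fragment 2: offset=0 data="njxZO" -> buffer=njxZO?????kMP???
Fragment 3: offset=13 data="IVz" -> buffer=njxZO?????kMPIVz
Fragment 4: offset=5 data="TuI" -> buffer=njxZOTuI??kMPIVz
Fragment 5: offset=5 data="Njtbk" -> buffer=njxZONjtbkkMPIVz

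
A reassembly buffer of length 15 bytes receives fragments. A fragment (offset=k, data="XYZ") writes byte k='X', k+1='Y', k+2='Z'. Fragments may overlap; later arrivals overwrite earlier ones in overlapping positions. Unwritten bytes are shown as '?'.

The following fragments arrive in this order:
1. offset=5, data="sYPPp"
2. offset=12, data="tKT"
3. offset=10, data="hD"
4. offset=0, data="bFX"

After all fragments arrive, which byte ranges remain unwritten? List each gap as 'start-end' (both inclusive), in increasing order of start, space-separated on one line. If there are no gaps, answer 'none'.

Answer: 3-4

Derivation:
Fragment 1: offset=5 len=5
Fragment 2: offset=12 len=3
Fragment 3: offset=10 len=2
Fragment 4: offset=0 len=3
Gaps: 3-4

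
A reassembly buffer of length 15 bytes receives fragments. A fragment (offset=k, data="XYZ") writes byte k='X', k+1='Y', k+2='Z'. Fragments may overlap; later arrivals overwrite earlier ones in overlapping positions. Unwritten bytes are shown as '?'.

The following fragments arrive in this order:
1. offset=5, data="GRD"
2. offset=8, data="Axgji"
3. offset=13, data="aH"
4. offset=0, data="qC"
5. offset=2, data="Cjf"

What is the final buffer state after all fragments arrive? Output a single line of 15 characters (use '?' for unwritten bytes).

Answer: qCCjfGRDAxgjiaH

Derivation:
Fragment 1: offset=5 data="GRD" -> buffer=?????GRD???????
Fragment 2: offset=8 data="Axgji" -> buffer=?????GRDAxgji??
Fragment 3: offset=13 data="aH" -> buffer=?????GRDAxgjiaH
Fragment 4: offset=0 data="qC" -> buffer=qC???GRDAxgjiaH
Fragment 5: offset=2 data="Cjf" -> buffer=qCCjfGRDAxgjiaH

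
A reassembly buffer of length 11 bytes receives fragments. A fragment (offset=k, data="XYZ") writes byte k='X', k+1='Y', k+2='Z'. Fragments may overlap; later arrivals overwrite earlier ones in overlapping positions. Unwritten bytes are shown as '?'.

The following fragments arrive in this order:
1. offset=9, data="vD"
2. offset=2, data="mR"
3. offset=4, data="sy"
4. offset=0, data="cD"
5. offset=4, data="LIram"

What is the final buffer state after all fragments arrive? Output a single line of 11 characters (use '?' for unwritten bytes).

Fragment 1: offset=9 data="vD" -> buffer=?????????vD
Fragment 2: offset=2 data="mR" -> buffer=??mR?????vD
Fragment 3: offset=4 data="sy" -> buffer=??mRsy???vD
Fragment 4: offset=0 data="cD" -> buffer=cDmRsy???vD
Fragment 5: offset=4 data="LIram" -> buffer=cDmRLIramvD

Answer: cDmRLIramvD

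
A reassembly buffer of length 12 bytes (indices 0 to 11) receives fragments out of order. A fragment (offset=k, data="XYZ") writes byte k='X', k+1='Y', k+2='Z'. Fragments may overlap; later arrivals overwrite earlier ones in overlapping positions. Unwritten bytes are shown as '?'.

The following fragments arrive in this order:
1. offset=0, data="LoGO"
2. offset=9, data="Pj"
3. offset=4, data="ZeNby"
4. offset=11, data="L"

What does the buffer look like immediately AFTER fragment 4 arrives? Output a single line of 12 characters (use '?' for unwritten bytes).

Answer: LoGOZeNbyPjL

Derivation:
Fragment 1: offset=0 data="LoGO" -> buffer=LoGO????????
Fragment 2: offset=9 data="Pj" -> buffer=LoGO?????Pj?
Fragment 3: offset=4 data="ZeNby" -> buffer=LoGOZeNbyPj?
Fragment 4: offset=11 data="L" -> buffer=LoGOZeNbyPjL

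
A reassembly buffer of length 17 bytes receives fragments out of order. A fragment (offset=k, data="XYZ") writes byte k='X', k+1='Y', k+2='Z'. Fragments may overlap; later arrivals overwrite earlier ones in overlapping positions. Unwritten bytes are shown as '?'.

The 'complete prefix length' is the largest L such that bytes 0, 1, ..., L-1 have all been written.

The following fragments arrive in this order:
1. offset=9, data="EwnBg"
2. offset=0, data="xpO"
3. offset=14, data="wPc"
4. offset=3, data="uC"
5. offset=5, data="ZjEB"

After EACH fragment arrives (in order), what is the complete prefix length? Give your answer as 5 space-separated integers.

Fragment 1: offset=9 data="EwnBg" -> buffer=?????????EwnBg??? -> prefix_len=0
Fragment 2: offset=0 data="xpO" -> buffer=xpO??????EwnBg??? -> prefix_len=3
Fragment 3: offset=14 data="wPc" -> buffer=xpO??????EwnBgwPc -> prefix_len=3
Fragment 4: offset=3 data="uC" -> buffer=xpOuC????EwnBgwPc -> prefix_len=5
Fragment 5: offset=5 data="ZjEB" -> buffer=xpOuCZjEBEwnBgwPc -> prefix_len=17

Answer: 0 3 3 5 17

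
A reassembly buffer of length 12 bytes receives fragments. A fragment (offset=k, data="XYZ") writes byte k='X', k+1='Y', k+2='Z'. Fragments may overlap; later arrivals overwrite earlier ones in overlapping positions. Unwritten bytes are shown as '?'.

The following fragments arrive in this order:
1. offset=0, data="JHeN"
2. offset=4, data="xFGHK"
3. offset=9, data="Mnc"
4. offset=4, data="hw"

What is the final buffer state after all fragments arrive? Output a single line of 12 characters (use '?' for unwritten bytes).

Fragment 1: offset=0 data="JHeN" -> buffer=JHeN????????
Fragment 2: offset=4 data="xFGHK" -> buffer=JHeNxFGHK???
Fragment 3: offset=9 data="Mnc" -> buffer=JHeNxFGHKMnc
Fragment 4: offset=4 data="hw" -> buffer=JHeNhwGHKMnc

Answer: JHeNhwGHKMnc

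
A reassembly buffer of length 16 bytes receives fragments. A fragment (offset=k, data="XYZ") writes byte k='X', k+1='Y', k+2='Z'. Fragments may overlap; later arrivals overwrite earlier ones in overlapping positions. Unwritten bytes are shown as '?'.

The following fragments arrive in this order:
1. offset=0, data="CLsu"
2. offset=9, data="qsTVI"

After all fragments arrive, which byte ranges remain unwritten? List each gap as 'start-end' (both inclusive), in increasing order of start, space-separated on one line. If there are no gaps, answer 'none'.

Fragment 1: offset=0 len=4
Fragment 2: offset=9 len=5
Gaps: 4-8 14-15

Answer: 4-8 14-15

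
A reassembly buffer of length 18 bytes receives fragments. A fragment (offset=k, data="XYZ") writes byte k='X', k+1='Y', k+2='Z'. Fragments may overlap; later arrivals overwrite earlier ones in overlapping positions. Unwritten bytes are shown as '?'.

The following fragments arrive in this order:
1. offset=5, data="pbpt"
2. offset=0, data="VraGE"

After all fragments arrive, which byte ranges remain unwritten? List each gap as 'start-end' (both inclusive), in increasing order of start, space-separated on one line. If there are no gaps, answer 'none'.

Fragment 1: offset=5 len=4
Fragment 2: offset=0 len=5
Gaps: 9-17

Answer: 9-17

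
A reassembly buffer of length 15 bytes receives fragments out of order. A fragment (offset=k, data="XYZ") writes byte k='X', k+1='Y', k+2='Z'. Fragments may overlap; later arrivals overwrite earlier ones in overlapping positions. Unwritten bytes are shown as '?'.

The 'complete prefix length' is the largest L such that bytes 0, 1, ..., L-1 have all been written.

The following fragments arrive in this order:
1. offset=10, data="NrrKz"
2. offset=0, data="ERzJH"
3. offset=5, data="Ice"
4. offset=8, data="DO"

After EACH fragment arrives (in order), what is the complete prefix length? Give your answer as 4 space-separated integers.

Answer: 0 5 8 15

Derivation:
Fragment 1: offset=10 data="NrrKz" -> buffer=??????????NrrKz -> prefix_len=0
Fragment 2: offset=0 data="ERzJH" -> buffer=ERzJH?????NrrKz -> prefix_len=5
Fragment 3: offset=5 data="Ice" -> buffer=ERzJHIce??NrrKz -> prefix_len=8
Fragment 4: offset=8 data="DO" -> buffer=ERzJHIceDONrrKz -> prefix_len=15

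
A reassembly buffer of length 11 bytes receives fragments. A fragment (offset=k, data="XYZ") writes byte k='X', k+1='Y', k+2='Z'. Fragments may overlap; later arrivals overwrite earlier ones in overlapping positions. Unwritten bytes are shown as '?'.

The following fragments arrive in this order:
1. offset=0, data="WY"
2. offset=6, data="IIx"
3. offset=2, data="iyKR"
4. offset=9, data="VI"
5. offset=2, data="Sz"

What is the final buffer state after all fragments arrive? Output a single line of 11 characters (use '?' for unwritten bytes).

Answer: WYSzKRIIxVI

Derivation:
Fragment 1: offset=0 data="WY" -> buffer=WY?????????
Fragment 2: offset=6 data="IIx" -> buffer=WY????IIx??
Fragment 3: offset=2 data="iyKR" -> buffer=WYiyKRIIx??
Fragment 4: offset=9 data="VI" -> buffer=WYiyKRIIxVI
Fragment 5: offset=2 data="Sz" -> buffer=WYSzKRIIxVI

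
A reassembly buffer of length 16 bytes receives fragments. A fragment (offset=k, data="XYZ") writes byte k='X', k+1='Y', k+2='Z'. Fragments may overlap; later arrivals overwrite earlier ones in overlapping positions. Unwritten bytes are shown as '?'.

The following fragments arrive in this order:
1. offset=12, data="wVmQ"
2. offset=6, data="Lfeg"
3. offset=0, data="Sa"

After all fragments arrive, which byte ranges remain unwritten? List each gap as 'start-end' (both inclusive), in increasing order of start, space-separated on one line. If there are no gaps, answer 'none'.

Fragment 1: offset=12 len=4
Fragment 2: offset=6 len=4
Fragment 3: offset=0 len=2
Gaps: 2-5 10-11

Answer: 2-5 10-11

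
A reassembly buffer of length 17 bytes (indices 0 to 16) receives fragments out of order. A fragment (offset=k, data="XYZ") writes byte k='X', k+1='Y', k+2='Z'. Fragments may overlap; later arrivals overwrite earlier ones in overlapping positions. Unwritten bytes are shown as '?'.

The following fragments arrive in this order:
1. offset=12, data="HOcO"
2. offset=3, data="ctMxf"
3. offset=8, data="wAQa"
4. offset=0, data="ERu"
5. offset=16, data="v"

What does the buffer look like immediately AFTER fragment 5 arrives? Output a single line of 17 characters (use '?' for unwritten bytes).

Answer: ERuctMxfwAQaHOcOv

Derivation:
Fragment 1: offset=12 data="HOcO" -> buffer=????????????HOcO?
Fragment 2: offset=3 data="ctMxf" -> buffer=???ctMxf????HOcO?
Fragment 3: offset=8 data="wAQa" -> buffer=???ctMxfwAQaHOcO?
Fragment 4: offset=0 data="ERu" -> buffer=ERuctMxfwAQaHOcO?
Fragment 5: offset=16 data="v" -> buffer=ERuctMxfwAQaHOcOv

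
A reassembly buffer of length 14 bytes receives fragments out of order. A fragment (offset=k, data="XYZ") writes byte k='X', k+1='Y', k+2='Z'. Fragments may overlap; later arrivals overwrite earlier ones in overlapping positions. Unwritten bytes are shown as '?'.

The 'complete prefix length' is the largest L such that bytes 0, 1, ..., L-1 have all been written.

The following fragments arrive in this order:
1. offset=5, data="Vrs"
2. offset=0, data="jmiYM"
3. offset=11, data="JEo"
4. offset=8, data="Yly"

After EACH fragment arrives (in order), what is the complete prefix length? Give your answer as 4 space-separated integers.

Fragment 1: offset=5 data="Vrs" -> buffer=?????Vrs?????? -> prefix_len=0
Fragment 2: offset=0 data="jmiYM" -> buffer=jmiYMVrs?????? -> prefix_len=8
Fragment 3: offset=11 data="JEo" -> buffer=jmiYMVrs???JEo -> prefix_len=8
Fragment 4: offset=8 data="Yly" -> buffer=jmiYMVrsYlyJEo -> prefix_len=14

Answer: 0 8 8 14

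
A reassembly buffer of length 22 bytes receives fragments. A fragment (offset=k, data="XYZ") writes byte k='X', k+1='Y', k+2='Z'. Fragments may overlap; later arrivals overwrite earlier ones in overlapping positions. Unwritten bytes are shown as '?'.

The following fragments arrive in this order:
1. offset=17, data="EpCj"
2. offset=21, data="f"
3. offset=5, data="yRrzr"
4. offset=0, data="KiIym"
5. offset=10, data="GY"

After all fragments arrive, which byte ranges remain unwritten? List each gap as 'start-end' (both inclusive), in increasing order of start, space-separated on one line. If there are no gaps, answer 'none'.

Answer: 12-16

Derivation:
Fragment 1: offset=17 len=4
Fragment 2: offset=21 len=1
Fragment 3: offset=5 len=5
Fragment 4: offset=0 len=5
Fragment 5: offset=10 len=2
Gaps: 12-16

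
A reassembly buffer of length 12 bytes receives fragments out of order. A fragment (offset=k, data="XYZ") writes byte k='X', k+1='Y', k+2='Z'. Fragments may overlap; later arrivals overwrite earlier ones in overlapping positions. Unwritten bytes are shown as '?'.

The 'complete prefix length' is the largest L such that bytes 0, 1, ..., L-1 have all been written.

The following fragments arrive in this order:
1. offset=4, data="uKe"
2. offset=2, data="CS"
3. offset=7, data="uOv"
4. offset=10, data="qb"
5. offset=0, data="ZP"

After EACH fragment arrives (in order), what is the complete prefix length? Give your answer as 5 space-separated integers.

Fragment 1: offset=4 data="uKe" -> buffer=????uKe????? -> prefix_len=0
Fragment 2: offset=2 data="CS" -> buffer=??CSuKe????? -> prefix_len=0
Fragment 3: offset=7 data="uOv" -> buffer=??CSuKeuOv?? -> prefix_len=0
Fragment 4: offset=10 data="qb" -> buffer=??CSuKeuOvqb -> prefix_len=0
Fragment 5: offset=0 data="ZP" -> buffer=ZPCSuKeuOvqb -> prefix_len=12

Answer: 0 0 0 0 12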